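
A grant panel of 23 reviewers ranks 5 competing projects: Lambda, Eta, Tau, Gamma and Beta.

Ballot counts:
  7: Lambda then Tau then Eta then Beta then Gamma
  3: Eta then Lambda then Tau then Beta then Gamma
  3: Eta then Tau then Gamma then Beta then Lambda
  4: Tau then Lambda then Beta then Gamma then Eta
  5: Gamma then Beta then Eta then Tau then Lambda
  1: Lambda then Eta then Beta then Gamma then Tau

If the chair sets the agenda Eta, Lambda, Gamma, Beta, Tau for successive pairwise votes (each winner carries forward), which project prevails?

Round 1: Eta vs Lambda — 11–12, Lambda advances.
Round 2: Lambda vs Gamma — 15–8, Lambda advances.
Round 3: Lambda vs Beta — 15–8, Lambda advances.
Round 4: Lambda vs Tau — 11–12, Tau advances.
Tau survives the agenda.

Tau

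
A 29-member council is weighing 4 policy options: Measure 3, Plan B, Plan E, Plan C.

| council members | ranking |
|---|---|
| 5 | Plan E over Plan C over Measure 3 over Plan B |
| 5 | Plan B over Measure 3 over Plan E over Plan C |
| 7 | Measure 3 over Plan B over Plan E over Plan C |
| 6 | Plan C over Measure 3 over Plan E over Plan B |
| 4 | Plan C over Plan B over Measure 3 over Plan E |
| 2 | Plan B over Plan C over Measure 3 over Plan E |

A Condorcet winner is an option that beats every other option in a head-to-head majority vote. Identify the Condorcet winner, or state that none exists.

none

Pairwise majorities:
Measure 3 vs Plan B: Measure 3 preferred on 5+7+6 = 18 ballots; Measure 3 wins 18–11.
Measure 3 vs Plan E: 24 to 5, Measure 3.
Measure 3 vs Plan C: Measure 3 is ranked higher on 5+7 = 12 ballots, Plan C on 17. Plan C wins 17–12.
Plan B vs Plan E: Plan B is ranked higher on 5+7+4+2 = 18 ballots, Plan E on 11. Plan B wins 18–11.
Plan B vs Plan C: 5+7+2 = 14 for Plan B, 15 for Plan C — Plan C by 15–14.
Plan E vs Plan C: 5+5+7 = 17 for Plan E, 12 for Plan C — Plan E by 17–12.
Every option loses at least once (Measure 3 loses to Plan C; Plan B loses to Measure 3; Plan E loses to Measure 3; Plan C loses to Plan E). The majority relation contains the cycle Measure 3 → Plan E → Plan C → Measure 3, so there is no Condorcet winner.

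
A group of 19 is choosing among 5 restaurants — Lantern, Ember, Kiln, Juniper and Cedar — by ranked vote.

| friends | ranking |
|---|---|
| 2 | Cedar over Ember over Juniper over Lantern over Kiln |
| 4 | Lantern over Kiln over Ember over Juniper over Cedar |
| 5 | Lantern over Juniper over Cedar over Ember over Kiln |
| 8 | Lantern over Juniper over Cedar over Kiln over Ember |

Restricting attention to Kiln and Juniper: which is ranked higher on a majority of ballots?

Juniper

Ballots ranking Kiln above Juniper: 4.
Ballots ranking Juniper above Kiln: 19 − 4 = 15.
Juniper wins the head-to-head 15–4.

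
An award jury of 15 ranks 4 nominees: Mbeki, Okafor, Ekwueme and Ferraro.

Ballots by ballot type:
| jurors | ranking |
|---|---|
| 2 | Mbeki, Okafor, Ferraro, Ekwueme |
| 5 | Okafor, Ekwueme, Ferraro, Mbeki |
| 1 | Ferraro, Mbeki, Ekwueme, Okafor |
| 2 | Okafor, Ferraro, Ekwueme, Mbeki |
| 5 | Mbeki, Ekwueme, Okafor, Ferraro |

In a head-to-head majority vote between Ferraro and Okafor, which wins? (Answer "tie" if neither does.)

Ballots ranking Ferraro above Okafor: 1.
Ballots ranking Okafor above Ferraro: 15 − 1 = 14.
Okafor wins the head-to-head 14–1.

Okafor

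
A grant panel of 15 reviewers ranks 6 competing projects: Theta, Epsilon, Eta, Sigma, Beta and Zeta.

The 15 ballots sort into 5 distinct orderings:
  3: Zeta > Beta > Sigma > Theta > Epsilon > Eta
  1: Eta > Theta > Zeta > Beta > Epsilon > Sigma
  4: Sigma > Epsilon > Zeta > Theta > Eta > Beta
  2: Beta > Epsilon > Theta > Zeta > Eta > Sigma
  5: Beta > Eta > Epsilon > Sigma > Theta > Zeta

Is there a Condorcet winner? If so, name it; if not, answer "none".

none

Head-to-head results (15 reviewers):
Theta–Epsilon: Epsilon 11–4.
Theta vs Eta: Theta wins 9–6.
Theta vs Sigma: Sigma wins 12–3.
Theta vs Beta: Beta, 10–5.
Theta vs Zeta: Theta, 8–7.
Epsilon vs Eta: Epsilon, 9–6.
Epsilon vs Sigma: Epsilon, 8–7.
Epsilon–Beta: Beta 11–4.
Epsilon–Zeta: Epsilon 11–4.
Eta–Sigma: Eta 8–7.
Eta vs Beta: Beta, 10–5.
Eta vs Zeta: Zeta wins 9–6.
Sigma vs Beta: Beta, 11–4.
Sigma–Zeta: Sigma 9–6.
Beta–Zeta: Zeta 8–7.
No project is unbeaten: Theta loses to Epsilon; Epsilon loses to Beta; Eta loses to Theta; Sigma loses to Epsilon; Beta loses to Zeta; Zeta loses to Theta. In particular Theta beats Eta beats Sigma beats Theta is a majority cycle — no Condorcet winner exists.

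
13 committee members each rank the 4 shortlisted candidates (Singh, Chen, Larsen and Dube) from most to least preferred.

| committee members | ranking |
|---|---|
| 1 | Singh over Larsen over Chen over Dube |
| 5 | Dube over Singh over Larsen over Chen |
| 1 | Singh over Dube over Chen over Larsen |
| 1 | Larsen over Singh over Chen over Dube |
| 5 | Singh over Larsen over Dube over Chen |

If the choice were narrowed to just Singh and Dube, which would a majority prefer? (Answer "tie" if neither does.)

Singh

Ballots ranking Singh above Dube: 1 + 1 + 1 + 5 = 8.
Ballots ranking Dube above Singh: 13 − 8 = 5.
Singh wins the head-to-head 8–5.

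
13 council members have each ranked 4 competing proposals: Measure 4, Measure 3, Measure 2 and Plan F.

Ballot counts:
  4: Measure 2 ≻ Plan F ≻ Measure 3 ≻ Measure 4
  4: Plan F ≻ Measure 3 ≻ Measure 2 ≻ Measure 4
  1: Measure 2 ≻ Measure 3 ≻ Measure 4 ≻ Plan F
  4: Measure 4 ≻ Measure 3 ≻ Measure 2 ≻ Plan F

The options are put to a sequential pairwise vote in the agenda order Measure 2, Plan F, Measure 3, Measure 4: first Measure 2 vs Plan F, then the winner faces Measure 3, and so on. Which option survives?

Round 1: Measure 2 vs Plan F — 9–4, Measure 2 advances.
Round 2: Measure 2 vs Measure 3 — 5–8, Measure 3 advances.
Round 3: Measure 3 vs Measure 4 — 9–4, Measure 3 advances.
The agenda winner is Measure 3.

Measure 3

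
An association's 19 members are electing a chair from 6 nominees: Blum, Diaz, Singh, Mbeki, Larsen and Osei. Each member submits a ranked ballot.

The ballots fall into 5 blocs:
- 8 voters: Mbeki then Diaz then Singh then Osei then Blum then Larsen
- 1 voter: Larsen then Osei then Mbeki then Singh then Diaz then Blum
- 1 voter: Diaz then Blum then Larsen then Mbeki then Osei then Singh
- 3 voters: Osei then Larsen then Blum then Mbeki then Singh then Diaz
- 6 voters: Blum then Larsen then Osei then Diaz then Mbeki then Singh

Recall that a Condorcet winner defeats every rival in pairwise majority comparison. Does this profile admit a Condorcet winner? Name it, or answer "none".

Head-to-head results (19 voters):
Blum vs Diaz: Diaz, 10–9.
Blum vs Singh: 10 to 9, Blum.
Blum vs Mbeki: 10 to 9, Blum.
Blum–Larsen: Blum 15–4.
Blum–Osei: Osei 12–7.
Diaz vs Singh: 15 to 4, Diaz.
Diaz vs Mbeki: 1+6 = 7 for Diaz, 12 for Mbeki — Mbeki by 12–7.
Diaz–Larsen: Larsen 10–9.
Diaz–Osei: Osei 10–9.
Singh vs Mbeki: Mbeki wins 19–0.
Singh vs Larsen: 8 for Singh, 11 for Larsen — Larsen by 11–8.
Singh vs Osei: Osei, 11–8.
Mbeki vs Larsen: 8 to 11, Larsen.
Mbeki vs Osei: Osei, 10–9.
Larsen vs Osei: Osei wins 11–8.
Osei defeats every rival head-to-head and is the Condorcet winner.

Osei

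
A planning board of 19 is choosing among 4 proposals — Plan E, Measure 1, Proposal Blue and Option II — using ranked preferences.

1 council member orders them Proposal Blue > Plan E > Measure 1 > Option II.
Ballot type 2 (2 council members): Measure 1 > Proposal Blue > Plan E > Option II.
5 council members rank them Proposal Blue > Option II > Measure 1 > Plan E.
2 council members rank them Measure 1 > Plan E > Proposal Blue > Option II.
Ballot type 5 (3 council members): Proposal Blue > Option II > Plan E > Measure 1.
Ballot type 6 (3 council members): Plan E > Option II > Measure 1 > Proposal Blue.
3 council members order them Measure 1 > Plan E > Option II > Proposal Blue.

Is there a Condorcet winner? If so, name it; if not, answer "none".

none

Check each pair by majority over 19 ballots:
Plan E–Measure 1: Measure 1 12–7.
Plan E vs Proposal Blue: Proposal Blue wins 11–8.
Plan E vs Option II: Plan E wins 11–8.
Measure 1 vs Proposal Blue: Measure 1, 10–9.
Measure 1 vs Option II: Option II wins 11–8.
Proposal Blue vs Option II: Proposal Blue, 13–6.
Every option loses at least once (Plan E loses to Measure 1; Measure 1 loses to Option II; Proposal Blue loses to Measure 1; Option II loses to Plan E). The majority relation contains the cycle Plan E beats Option II beats Measure 1 beats Plan E, so there is no Condorcet winner.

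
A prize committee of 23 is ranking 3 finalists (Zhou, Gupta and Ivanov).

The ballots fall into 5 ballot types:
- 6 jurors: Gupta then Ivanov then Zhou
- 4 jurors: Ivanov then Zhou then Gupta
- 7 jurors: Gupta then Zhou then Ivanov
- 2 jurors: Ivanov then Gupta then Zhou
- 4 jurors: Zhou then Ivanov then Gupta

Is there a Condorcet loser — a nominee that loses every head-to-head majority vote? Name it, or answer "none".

Head-to-head results (23 jurors):
Zhou vs Gupta: Zhou preferred on 4+4 = 8 ballots; Gupta wins 15–8.
Zhou–Ivanov: Ivanov 12–11.
Gupta vs Ivanov: 13 to 10, Gupta.
Zhou loses to every other nominee — it is the Condorcet loser.

Zhou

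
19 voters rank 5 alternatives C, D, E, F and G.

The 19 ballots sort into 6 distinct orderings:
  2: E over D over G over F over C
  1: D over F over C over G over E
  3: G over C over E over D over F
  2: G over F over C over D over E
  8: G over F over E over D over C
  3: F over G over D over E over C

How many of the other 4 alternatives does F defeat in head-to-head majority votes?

3

F against each rival (19 voters):
F–C: F 16–3.
F–D: F 13–6.
F vs E: F, 14–5.
F vs G: F preferred on 1+3 = 4 ballots; G wins 15–4.
F beats C, D, E; loses to G — 3 pairwise wins.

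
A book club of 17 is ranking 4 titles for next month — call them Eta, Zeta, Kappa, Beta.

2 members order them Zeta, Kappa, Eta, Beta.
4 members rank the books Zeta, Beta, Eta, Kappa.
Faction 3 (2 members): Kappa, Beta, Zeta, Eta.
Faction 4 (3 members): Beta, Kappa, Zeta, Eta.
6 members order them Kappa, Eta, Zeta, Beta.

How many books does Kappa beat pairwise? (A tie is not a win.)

Kappa against each rival (17 members):
Kappa vs Eta: Kappa wins 13–4.
Kappa vs Zeta: 2+3+6 = 11 for Kappa, 6 for Zeta — Kappa by 11–6.
Kappa vs Beta: 10 to 7, Kappa.
Kappa beats Eta, Zeta, Beta — 3 pairwise wins.

3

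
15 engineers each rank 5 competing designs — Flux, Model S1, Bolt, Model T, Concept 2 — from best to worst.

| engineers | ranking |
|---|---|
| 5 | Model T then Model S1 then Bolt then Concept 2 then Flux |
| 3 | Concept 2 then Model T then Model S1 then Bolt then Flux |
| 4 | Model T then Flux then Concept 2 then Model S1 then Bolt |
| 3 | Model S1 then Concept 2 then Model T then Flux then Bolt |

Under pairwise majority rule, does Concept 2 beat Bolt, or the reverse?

Concept 2

Ballots ranking Concept 2 above Bolt: 3 + 4 + 3 = 10.
Ballots ranking Bolt above Concept 2: 15 − 10 = 5.
Concept 2 wins the head-to-head 10–5.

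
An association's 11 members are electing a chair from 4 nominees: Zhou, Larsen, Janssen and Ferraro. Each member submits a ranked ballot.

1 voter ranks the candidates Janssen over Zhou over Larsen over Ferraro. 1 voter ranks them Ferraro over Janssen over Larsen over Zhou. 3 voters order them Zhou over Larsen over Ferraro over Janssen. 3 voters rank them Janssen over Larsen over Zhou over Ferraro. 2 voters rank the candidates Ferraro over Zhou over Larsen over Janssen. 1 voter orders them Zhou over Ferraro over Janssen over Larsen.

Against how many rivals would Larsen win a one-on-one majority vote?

Larsen against each rival (11 voters):
Larsen vs Zhou: 1+3 = 4 for Larsen, 7 for Zhou — Zhou by 7–4.
Larsen vs Janssen: 5 to 6, Janssen.
Larsen–Ferraro: Larsen 7–4.
Larsen beats Ferraro; loses to Zhou, Janssen — 1 pairwise win.

1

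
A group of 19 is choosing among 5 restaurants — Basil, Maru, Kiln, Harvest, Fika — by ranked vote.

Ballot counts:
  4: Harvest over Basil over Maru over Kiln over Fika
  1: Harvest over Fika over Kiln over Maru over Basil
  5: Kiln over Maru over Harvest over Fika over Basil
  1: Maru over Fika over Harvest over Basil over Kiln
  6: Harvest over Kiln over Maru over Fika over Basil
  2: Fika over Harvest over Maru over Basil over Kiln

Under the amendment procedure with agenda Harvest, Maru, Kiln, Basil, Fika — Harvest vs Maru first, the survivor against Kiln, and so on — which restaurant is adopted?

Harvest

Round 1: Harvest vs Maru — 13–6, Harvest advances.
Round 2: Harvest vs Kiln — 14–5, Harvest advances.
Round 3: Harvest vs Basil — 19–0, Harvest advances.
Round 4: Harvest vs Fika — 16–3, Harvest advances.
Harvest survives the agenda.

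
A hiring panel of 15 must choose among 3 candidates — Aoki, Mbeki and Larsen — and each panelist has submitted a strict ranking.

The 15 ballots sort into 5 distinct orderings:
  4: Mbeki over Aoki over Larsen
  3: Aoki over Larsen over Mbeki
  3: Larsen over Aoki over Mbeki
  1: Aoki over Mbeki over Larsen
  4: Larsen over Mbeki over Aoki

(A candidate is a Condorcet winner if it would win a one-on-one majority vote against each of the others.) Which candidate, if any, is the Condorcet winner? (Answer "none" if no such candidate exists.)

Head-to-head results (15 committee members):
Aoki vs Mbeki: Aoki is ranked higher on 3+3+1 = 7 ballots, Mbeki on 8. Mbeki wins 8–7.
Aoki vs Larsen: 8 to 7, Aoki.
Mbeki vs Larsen: 5 to 10, Larsen.
No candidate is unbeaten: Aoki loses to Mbeki; Mbeki loses to Larsen; Larsen loses to Aoki. In particular Aoki > Larsen > Mbeki > Aoki is a majority cycle — no Condorcet winner exists.

none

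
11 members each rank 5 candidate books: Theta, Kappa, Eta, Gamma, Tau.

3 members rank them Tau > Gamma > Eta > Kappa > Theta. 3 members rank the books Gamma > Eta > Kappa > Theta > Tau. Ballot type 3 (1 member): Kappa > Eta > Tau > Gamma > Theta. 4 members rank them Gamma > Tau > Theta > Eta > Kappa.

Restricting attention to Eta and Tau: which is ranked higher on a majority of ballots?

Tau

Ballots ranking Eta above Tau: 3 + 1 = 4.
Ballots ranking Tau above Eta: 11 − 4 = 7.
Tau wins the head-to-head 7–4.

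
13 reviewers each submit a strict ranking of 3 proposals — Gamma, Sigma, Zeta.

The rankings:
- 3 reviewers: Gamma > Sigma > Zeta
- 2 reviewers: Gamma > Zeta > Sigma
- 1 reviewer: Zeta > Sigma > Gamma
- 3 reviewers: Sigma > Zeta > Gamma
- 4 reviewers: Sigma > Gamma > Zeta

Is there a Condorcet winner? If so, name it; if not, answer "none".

Sigma

Head-to-head results (13 reviewers):
Gamma vs Sigma: Sigma, 8–5.
Gamma vs Zeta: Gamma, 9–4.
Sigma vs Zeta: Sigma, 10–3.
Sigma beats each of Gamma, Zeta — Sigma is the Condorcet winner.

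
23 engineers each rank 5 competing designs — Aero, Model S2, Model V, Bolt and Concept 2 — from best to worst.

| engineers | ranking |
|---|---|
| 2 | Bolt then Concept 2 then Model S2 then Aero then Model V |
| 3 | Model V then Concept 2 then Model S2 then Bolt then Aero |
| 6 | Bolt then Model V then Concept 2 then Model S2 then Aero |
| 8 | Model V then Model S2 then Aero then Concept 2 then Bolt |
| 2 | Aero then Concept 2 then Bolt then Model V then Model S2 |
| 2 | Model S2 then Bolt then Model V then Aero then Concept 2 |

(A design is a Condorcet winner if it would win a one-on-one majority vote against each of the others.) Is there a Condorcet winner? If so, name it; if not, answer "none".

none

Head-to-head results (23 engineers):
Aero–Model S2: Model S2 21–2.
Aero vs Model V: Model V, 19–4.
Aero vs Bolt: Bolt, 13–10.
Aero vs Concept 2: Aero wins 12–11.
Model S2 vs Model V: Model V, 19–4.
Model S2 vs Bolt: Model S2 wins 13–10.
Model S2 vs Concept 2: Concept 2 wins 13–10.
Model V vs Bolt: Bolt, 12–11.
Model V vs Concept 2: Model V, 19–4.
Bolt vs Concept 2: Concept 2 wins 13–10.
No design is unbeaten: Aero loses to Model S2; Model S2 loses to Model V; Model V loses to Bolt; Bolt loses to Model S2; Concept 2 loses to Aero. In particular Aero beats Concept 2 beats Model S2 beats Aero is a majority cycle — no Condorcet winner exists.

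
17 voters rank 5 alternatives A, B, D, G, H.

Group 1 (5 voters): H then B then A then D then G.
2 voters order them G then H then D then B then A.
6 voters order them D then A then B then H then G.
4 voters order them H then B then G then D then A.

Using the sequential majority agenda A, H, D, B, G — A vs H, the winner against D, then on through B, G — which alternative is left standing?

Round 1: A vs H — 6–11, H advances.
Round 2: H vs D — 11–6, H advances.
Round 3: H vs B — 11–6, H advances.
Round 4: H vs G — 15–2, H advances.
The agenda winner is H.

H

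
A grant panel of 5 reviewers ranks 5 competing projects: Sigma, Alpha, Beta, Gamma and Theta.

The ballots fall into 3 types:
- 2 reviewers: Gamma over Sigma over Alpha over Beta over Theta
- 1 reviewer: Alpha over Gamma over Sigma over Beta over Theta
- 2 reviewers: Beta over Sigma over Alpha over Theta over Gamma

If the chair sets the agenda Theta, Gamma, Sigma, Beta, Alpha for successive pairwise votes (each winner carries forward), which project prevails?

Alpha

Round 1: Theta vs Gamma — 2–3, Gamma advances.
Round 2: Gamma vs Sigma — 3–2, Gamma advances.
Round 3: Gamma vs Beta — 3–2, Gamma advances.
Round 4: Gamma vs Alpha — 2–3, Alpha advances.
The agenda winner is Alpha.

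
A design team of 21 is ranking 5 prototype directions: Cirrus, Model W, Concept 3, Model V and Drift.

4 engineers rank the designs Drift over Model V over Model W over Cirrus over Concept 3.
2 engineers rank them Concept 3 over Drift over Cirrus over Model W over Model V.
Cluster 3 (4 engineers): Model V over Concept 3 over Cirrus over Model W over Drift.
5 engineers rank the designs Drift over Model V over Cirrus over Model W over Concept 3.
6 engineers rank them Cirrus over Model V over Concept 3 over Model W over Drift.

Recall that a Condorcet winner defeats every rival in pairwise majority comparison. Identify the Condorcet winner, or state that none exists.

none

Head-to-head results (21 engineers):
Cirrus–Model W: Cirrus 17–4.
Cirrus–Concept 3: Cirrus 15–6.
Cirrus–Model V: Model V 13–8.
Cirrus vs Drift: Drift wins 11–10.
Model W vs Concept 3: Concept 3 wins 12–9.
Model W–Model V: Model V 19–2.
Model W vs Drift: Drift, 11–10.
Concept 3 vs Model V: Model V, 19–2.
Concept 3 vs Drift: Concept 3, 12–9.
Model V vs Drift: Drift, 11–10.
Every design loses at least once (Cirrus loses to Model V; Model W loses to Cirrus; Concept 3 loses to Cirrus; Model V loses to Drift; Drift loses to Concept 3). The majority relation contains the cycle Cirrus beats Concept 3 beats Drift beats Cirrus, so there is no Condorcet winner.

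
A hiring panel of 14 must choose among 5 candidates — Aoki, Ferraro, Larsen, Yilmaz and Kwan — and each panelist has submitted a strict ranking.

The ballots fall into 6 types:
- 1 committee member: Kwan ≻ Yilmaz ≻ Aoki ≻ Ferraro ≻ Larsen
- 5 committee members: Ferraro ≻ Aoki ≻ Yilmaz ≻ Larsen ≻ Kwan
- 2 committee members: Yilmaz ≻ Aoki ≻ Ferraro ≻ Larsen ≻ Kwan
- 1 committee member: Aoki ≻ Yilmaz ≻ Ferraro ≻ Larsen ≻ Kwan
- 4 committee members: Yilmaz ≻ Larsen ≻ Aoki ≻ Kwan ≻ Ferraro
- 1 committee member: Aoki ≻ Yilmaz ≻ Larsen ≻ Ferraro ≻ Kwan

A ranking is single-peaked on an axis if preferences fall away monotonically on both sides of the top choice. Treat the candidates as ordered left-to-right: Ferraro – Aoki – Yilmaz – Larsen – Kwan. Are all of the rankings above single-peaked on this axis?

Axis positions: Ferraro=1, Aoki=2, Yilmaz=3, Larsen=4, Kwan=5.
Type 1: ranking walks positions 5-3-2-1-4; Yilmaz is ranked above Larsen even though Larsen lies between Yilmaz and the peak Kwan on the axis — preferences dip and rise again. Not single-peaked.
Type 2 (peak Ferraro at position 1): ranking walks positions 1-2-3-4-5, expanding outward from the peak — single-peaked.
Type 3 (peak Yilmaz at position 3): ranking walks positions 3-2-1-4-5, expanding outward from the peak — single-peaked.
Type 4 (peak Aoki at position 2): ranking walks positions 2-3-1-4-5, expanding outward from the peak — single-peaked.
Type 5 (peak Yilmaz at position 3): ranking walks positions 3-4-2-5-1, expanding outward from the peak — single-peaked.
Type 6 (peak Aoki at position 2): ranking walks positions 2-3-4-1-5, expanding outward from the peak — single-peaked.
Type 1 violates single-peakedness, so the profile is not single-peaked on this axis.

no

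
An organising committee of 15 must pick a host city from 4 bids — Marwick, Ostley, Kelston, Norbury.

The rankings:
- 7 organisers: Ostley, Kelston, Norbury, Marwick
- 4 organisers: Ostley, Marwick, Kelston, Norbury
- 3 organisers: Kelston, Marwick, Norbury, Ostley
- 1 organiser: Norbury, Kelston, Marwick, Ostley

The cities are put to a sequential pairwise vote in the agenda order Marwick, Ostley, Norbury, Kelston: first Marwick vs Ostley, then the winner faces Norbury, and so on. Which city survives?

Round 1: Marwick vs Ostley — 4–11, Ostley advances.
Round 2: Ostley vs Norbury — 11–4, Ostley advances.
Round 3: Ostley vs Kelston — 11–4, Ostley advances.
The agenda winner is Ostley.

Ostley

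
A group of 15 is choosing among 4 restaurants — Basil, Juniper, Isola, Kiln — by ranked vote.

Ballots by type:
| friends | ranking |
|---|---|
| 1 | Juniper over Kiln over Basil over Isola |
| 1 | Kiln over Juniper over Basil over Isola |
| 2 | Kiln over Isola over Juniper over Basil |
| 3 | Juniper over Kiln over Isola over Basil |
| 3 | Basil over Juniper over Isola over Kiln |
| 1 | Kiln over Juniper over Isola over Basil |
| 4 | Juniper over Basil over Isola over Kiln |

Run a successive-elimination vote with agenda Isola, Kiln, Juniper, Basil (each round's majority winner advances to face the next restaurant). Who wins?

Juniper

Round 1: Isola vs Kiln — 7–8, Kiln advances.
Round 2: Kiln vs Juniper — 4–11, Juniper advances.
Round 3: Juniper vs Basil — 12–3, Juniper advances.
The agenda winner is Juniper.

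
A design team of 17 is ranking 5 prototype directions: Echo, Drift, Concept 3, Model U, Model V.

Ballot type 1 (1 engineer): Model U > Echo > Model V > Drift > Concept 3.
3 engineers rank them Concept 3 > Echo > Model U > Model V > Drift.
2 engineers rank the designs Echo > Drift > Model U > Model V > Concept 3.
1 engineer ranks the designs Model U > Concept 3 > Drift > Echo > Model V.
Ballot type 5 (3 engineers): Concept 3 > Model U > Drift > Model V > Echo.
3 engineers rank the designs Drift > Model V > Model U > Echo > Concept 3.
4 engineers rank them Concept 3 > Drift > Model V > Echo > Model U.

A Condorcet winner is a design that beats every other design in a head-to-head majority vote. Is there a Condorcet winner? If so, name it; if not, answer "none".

Concept 3

Check each pair by majority over 17 ballots:
Echo vs Drift: Echo is ranked higher on 1+3+2 = 6 ballots, Drift on 11. Drift wins 11–6.
Echo vs Concept 3: Echo preferred on 1+2+3 = 6 ballots; Concept 3 wins 11–6.
Echo vs Model U: 9 to 8, Echo.
Echo vs Model V: 1+3+2+1 = 7 for Echo, 10 for Model V — Model V by 10–7.
Drift vs Concept 3: 1+2+3 = 6 for Drift, 11 for Concept 3 — Concept 3 by 11–6.
Drift vs Model U: Drift preferred on 2+3+4 = 9 ballots; Drift wins 9–8.
Drift vs Model V: Drift preferred on 2+1+3+3+4 = 13 ballots; Drift wins 13–4.
Concept 3 vs Model U: Concept 3 is ranked higher on 3+3+4 = 10 ballots, Model U on 7. Concept 3 wins 10–7.
Concept 3 vs Model V: Concept 3 is ranked higher on 3+1+3+4 = 11 ballots, Model V on 6. Concept 3 wins 11–6.
Model U vs Model V: 10 to 7, Model U.
Only Concept 3 has no losses; Concept 3 is the Condorcet winner.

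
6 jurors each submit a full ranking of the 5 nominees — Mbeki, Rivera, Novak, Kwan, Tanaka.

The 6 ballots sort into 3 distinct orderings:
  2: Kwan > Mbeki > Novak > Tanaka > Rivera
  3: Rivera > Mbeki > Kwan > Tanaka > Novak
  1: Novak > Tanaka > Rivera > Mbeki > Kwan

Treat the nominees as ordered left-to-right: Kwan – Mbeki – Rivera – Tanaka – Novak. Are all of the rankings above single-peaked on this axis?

Axis positions: Kwan=1, Mbeki=2, Rivera=3, Tanaka=4, Novak=5.
Bloc 1: ranking walks positions 1-2-5-4-3; Novak is ranked above Rivera even though Rivera lies between Novak and the peak Kwan on the axis — preferences dip and rise again. Not single-peaked.
Bloc 2 (peak Rivera at position 3): ranking walks positions 3-2-1-4-5, expanding outward from the peak — single-peaked.
Bloc 3 (peak Novak at position 5): ranking walks positions 5-4-3-2-1, expanding outward from the peak — single-peaked.
Bloc 1 violates single-peakedness, so the profile is not single-peaked on this axis.

no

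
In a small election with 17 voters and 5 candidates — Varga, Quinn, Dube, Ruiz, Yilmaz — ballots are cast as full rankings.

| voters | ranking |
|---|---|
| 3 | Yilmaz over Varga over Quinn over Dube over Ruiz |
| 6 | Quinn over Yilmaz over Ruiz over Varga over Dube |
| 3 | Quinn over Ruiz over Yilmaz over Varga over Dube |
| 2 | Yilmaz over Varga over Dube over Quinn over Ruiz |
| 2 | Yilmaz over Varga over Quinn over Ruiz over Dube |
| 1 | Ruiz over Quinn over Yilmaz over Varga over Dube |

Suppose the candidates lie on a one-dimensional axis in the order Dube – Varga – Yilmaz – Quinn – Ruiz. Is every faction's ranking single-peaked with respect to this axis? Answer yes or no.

yes

Axis positions: Dube=1, Varga=2, Yilmaz=3, Quinn=4, Ruiz=5.
Faction 1 (peak Yilmaz at position 3): ranking walks positions 3-2-4-1-5, expanding outward from the peak — single-peaked.
Faction 2 (peak Quinn at position 4): ranking walks positions 4-3-5-2-1, expanding outward from the peak — single-peaked.
Faction 3 (peak Quinn at position 4): ranking walks positions 4-5-3-2-1, expanding outward from the peak — single-peaked.
Faction 4 (peak Yilmaz at position 3): ranking walks positions 3-2-1-4-5, expanding outward from the peak — single-peaked.
Faction 5 (peak Yilmaz at position 3): ranking walks positions 3-2-4-5-1, expanding outward from the peak — single-peaked.
Faction 6 (peak Ruiz at position 5): ranking walks positions 5-4-3-2-1, expanding outward from the peak — single-peaked.
Every ranking is single-peaked on this axis.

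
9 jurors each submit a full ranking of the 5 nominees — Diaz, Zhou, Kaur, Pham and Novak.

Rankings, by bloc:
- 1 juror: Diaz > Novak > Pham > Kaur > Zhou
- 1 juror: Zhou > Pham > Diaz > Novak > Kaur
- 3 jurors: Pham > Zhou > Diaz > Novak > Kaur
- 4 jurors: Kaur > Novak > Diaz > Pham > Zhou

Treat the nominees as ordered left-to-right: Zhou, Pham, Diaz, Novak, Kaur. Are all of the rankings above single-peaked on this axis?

Axis positions: Zhou=1, Pham=2, Diaz=3, Novak=4, Kaur=5.
Bloc 1 (peak Diaz at position 3): ranking walks positions 3-4-2-5-1, expanding outward from the peak — single-peaked.
Bloc 2 (peak Zhou at position 1): ranking walks positions 1-2-3-4-5, expanding outward from the peak — single-peaked.
Bloc 3 (peak Pham at position 2): ranking walks positions 2-1-3-4-5, expanding outward from the peak — single-peaked.
Bloc 4 (peak Kaur at position 5): ranking walks positions 5-4-3-2-1, expanding outward from the peak — single-peaked.
Every ranking is single-peaked on this axis.

yes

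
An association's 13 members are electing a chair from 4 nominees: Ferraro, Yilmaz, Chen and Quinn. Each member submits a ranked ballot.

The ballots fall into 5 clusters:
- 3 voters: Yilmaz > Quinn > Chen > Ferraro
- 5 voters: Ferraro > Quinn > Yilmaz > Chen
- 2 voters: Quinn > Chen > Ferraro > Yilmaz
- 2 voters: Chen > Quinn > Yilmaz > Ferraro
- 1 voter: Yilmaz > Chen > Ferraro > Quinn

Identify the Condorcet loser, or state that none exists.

Head-to-head results (13 voters):
Ferraro vs Yilmaz: 7 to 6, Ferraro.
Ferraro vs Chen: Ferraro preferred on 5 ballots; Chen wins 8–5.
Ferraro vs Quinn: Quinn wins 7–6.
Yilmaz vs Chen: Yilmaz preferred on 3+5+1 = 9 ballots; Yilmaz wins 9–4.
Yilmaz vs Quinn: Quinn, 9–4.
Chen vs Quinn: 3 to 10, Quinn.
Every candidate wins at least one matchup (Ferraro beats Yilmaz; Yilmaz beats Chen; Chen beats Ferraro; Quinn beats Ferraro), so there is no Condorcet loser.

none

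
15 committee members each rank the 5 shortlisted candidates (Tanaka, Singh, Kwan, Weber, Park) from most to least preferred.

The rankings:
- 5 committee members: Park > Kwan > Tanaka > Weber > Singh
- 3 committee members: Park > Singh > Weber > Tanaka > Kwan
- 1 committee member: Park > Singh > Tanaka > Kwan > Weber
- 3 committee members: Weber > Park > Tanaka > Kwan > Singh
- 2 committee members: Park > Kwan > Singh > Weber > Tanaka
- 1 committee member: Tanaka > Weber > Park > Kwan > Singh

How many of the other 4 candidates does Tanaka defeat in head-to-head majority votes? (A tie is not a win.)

2

Tanaka against each rival (15 committee members):
Tanaka vs Singh: 5+3+1 = 9 for Tanaka, 6 for Singh — Tanaka by 9–6.
Tanaka vs Kwan: 3+1+3+1 = 8 for Tanaka, 7 for Kwan — Tanaka by 8–7.
Tanaka vs Weber: 7 to 8, Weber.
Tanaka vs Park: 1 for Tanaka, 14 for Park — Park by 14–1.
Tanaka beats Singh, Kwan; loses to Weber, Park — 2 pairwise wins.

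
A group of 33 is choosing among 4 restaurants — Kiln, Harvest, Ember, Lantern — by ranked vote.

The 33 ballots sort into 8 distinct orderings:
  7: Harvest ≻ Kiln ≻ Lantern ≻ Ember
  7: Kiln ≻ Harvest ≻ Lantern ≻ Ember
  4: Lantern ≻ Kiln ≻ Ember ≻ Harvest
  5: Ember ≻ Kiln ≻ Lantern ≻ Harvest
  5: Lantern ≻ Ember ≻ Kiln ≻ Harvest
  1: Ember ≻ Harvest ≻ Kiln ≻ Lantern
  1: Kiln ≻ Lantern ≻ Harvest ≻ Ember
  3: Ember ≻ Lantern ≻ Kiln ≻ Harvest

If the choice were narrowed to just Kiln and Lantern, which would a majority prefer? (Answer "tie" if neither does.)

Ballots ranking Kiln above Lantern: 7 + 7 + 5 + 1 + 1 = 21.
Ballots ranking Lantern above Kiln: 33 − 21 = 12.
Kiln wins the head-to-head 21–12.

Kiln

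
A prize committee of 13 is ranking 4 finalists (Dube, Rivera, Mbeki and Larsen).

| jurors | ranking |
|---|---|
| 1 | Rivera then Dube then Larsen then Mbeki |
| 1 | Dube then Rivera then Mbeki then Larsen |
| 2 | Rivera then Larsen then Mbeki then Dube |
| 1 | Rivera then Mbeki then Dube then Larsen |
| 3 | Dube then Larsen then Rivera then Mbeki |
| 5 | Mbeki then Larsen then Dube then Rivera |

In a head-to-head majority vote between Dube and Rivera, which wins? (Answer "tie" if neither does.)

Ballots ranking Dube above Rivera: 1 + 3 + 5 = 9.
Ballots ranking Rivera above Dube: 13 − 9 = 4.
Dube wins the head-to-head 9–4.

Dube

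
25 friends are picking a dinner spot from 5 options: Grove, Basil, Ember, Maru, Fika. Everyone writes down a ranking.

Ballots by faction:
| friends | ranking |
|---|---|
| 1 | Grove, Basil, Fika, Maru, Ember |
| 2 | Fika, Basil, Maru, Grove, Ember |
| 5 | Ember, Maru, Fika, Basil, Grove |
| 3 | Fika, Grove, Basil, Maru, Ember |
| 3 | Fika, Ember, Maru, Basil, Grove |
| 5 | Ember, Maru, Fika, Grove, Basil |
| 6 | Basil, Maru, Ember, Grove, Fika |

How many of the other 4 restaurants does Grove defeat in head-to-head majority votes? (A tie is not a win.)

0

Grove against each rival (25 friends):
Grove vs Basil: Basil wins 16–9.
Grove vs Ember: Grove is ranked higher on 1+2+3 = 6 ballots, Ember on 19. Ember wins 19–6.
Grove vs Maru: Maru, 21–4.
Grove vs Fika: Fika, 18–7.
Grove beats no one; loses to Basil, Ember, Maru, Fika — 0 pairwise wins.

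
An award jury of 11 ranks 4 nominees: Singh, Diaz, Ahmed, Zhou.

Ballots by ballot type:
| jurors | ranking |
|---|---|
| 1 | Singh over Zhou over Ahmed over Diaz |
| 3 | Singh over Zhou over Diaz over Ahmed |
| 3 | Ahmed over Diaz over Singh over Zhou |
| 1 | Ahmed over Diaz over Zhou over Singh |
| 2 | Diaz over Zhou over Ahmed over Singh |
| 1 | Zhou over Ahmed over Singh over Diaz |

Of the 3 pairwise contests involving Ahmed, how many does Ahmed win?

2

Ahmed against each rival (11 jurors):
Ahmed vs Singh: Ahmed is ranked higher on 3+1+2+1 = 7 ballots, Singh on 4. Ahmed wins 7–4.
Ahmed vs Diaz: 6 to 5, Ahmed.
Ahmed–Zhou: Zhou 7–4.
Ahmed beats Singh, Diaz; loses to Zhou — 2 pairwise wins.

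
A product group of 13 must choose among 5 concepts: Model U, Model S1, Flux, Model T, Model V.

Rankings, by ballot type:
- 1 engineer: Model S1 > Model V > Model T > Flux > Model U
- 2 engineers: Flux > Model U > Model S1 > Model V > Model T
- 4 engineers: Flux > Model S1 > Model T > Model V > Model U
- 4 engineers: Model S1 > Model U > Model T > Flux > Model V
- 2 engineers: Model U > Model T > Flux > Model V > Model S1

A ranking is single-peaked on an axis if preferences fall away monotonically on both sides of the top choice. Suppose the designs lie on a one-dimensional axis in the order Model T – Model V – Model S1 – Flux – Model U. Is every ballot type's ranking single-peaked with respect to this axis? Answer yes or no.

no

Axis positions: Model T=1, Model V=2, Model S1=3, Flux=4, Model U=5.
Ballot type 1 (peak Model S1 at position 3): ranking walks positions 3-2-1-4-5, expanding outward from the peak — single-peaked.
Ballot type 2 (peak Flux at position 4): ranking walks positions 4-5-3-2-1, expanding outward from the peak — single-peaked.
Ballot type 3: ranking walks positions 4-3-1-2-5; Model T is ranked above Model V even though Model V lies between Model T and the peak Flux on the axis — preferences dip and rise again. Not single-peaked.
Ballot type 4: ranking walks positions 3-5-1-4-2; Model U is ranked above Flux even though Flux lies between Model U and the peak Model S1 on the axis — preferences dip and rise again. Not single-peaked.
Ballot type 5: ranking walks positions 5-1-4-2-3; Model T is ranked above Flux even though Flux lies between Model T and the peak Model U on the axis — preferences dip and rise again. Not single-peaked.
Ballot type 3 violates single-peakedness, so the profile is not single-peaked on this axis.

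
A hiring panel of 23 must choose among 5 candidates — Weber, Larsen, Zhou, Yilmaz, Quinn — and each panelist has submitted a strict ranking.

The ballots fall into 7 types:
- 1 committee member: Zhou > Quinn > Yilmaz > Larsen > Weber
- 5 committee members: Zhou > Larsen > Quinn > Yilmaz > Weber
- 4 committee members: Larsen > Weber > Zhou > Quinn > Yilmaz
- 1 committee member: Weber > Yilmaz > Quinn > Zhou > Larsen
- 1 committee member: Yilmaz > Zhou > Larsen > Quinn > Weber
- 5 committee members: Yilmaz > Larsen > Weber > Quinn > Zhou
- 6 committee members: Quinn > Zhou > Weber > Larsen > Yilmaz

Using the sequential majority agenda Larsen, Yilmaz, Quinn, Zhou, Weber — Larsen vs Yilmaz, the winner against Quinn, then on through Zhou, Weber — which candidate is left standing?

Zhou

Round 1: Larsen vs Yilmaz — 15–8, Larsen advances.
Round 2: Larsen vs Quinn — 15–8, Larsen advances.
Round 3: Larsen vs Zhou — 9–14, Zhou advances.
Round 4: Zhou vs Weber — 13–10, Zhou advances.
Zhou survives the agenda.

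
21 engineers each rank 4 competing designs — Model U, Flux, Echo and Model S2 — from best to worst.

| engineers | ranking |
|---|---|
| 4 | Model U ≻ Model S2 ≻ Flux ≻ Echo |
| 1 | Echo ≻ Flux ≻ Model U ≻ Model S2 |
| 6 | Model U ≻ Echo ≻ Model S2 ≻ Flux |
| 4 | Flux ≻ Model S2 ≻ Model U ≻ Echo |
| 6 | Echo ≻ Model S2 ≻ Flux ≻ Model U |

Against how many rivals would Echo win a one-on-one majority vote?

2

Echo against each rival (21 engineers):
Echo vs Model U: Echo is ranked higher on 1+6 = 7 ballots, Model U on 14. Model U wins 14–7.
Echo vs Flux: Echo preferred on 1+6+6 = 13 ballots; Echo wins 13–8.
Echo–Model S2: Echo 13–8.
Echo beats Flux, Model S2; loses to Model U — 2 pairwise wins.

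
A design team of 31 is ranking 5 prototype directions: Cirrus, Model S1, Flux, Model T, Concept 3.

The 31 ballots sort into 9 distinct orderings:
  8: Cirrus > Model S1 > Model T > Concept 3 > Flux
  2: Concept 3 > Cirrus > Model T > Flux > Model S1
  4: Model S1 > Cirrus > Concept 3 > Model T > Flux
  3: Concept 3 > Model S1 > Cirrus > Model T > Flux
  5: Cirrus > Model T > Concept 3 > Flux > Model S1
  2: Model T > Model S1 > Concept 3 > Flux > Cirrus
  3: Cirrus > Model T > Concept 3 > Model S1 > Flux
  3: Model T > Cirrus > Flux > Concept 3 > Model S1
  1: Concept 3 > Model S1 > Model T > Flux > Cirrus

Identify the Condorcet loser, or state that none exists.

Flux

Head-to-head results (31 engineers):
Cirrus vs Model S1: Cirrus wins 21–10.
Cirrus vs Flux: Cirrus preferred on 28 ballots; Cirrus wins 28–3.
Cirrus vs Model T: Cirrus is ranked higher on 8+2+4+3+5+3 = 25 ballots, Model T on 6. Cirrus wins 25–6.
Cirrus vs Concept 3: Cirrus wins 23–8.
Model S1 vs Flux: Model S1 wins 21–10.
Model S1 vs Model T: 8+4+3+1 = 16 for Model S1, 15 for Model T — Model S1 by 16–15.
Model S1 vs Concept 3: 8+4+2 = 14 for Model S1, 17 for Concept 3 — Concept 3 by 17–14.
Flux vs Model T: Model T, 31–0.
Flux vs Concept 3: 3 to 28, Concept 3.
Model T vs Concept 3: Model T wins 21–10.
Flux loses to every other design — it is the Condorcet loser.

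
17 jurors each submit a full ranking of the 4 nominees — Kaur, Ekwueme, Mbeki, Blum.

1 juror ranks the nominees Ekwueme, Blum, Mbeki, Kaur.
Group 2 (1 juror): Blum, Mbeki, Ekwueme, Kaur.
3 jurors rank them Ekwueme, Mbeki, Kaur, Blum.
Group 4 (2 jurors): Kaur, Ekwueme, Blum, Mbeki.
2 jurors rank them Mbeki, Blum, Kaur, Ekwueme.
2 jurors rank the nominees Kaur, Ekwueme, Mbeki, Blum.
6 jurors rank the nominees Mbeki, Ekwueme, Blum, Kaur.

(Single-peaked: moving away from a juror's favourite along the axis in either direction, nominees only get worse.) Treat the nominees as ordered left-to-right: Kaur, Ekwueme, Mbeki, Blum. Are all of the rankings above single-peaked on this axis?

no

Axis positions: Kaur=1, Ekwueme=2, Mbeki=3, Blum=4.
Group 1: ranking walks positions 2-4-3-1; Blum is ranked above Mbeki even though Mbeki lies between Blum and the peak Ekwueme on the axis — preferences dip and rise again. Not single-peaked.
Group 2 (peak Blum at position 4): ranking walks positions 4-3-2-1, expanding outward from the peak — single-peaked.
Group 3 (peak Ekwueme at position 2): ranking walks positions 2-3-1-4, expanding outward from the peak — single-peaked.
Group 4: ranking walks positions 1-2-4-3; Blum is ranked above Mbeki even though Mbeki lies between Blum and the peak Kaur on the axis — preferences dip and rise again. Not single-peaked.
Group 5: ranking walks positions 3-4-1-2; Kaur is ranked above Ekwueme even though Ekwueme lies between Kaur and the peak Mbeki on the axis — preferences dip and rise again. Not single-peaked.
Group 6 (peak Kaur at position 1): ranking walks positions 1-2-3-4, expanding outward from the peak — single-peaked.
Group 7 (peak Mbeki at position 3): ranking walks positions 3-2-4-1, expanding outward from the peak — single-peaked.
Group 1 violates single-peakedness, so the profile is not single-peaked on this axis.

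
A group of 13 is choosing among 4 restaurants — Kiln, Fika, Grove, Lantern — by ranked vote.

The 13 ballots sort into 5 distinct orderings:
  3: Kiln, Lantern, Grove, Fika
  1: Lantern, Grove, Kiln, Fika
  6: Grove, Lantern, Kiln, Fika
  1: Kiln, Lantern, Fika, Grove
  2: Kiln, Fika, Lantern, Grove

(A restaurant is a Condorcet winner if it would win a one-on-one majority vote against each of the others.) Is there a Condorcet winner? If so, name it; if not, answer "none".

Check each pair by majority over 13 ballots:
Kiln vs Fika: Kiln preferred on 3+1+6+1+2 = 13 ballots; Kiln wins 13–0.
Kiln vs Grove: 3+1+2 = 6 for Kiln, 7 for Grove — Grove by 7–6.
Kiln vs Lantern: 3+1+2 = 6 for Kiln, 7 for Lantern — Lantern by 7–6.
Fika vs Grove: 1+2 = 3 for Fika, 10 for Grove — Grove by 10–3.
Fika vs Lantern: Fika preferred on 2 ballots; Lantern wins 11–2.
Grove vs Lantern: Grove preferred on 6 ballots; Lantern wins 7–6.
Lantern defeats every rival head-to-head and is the Condorcet winner.

Lantern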